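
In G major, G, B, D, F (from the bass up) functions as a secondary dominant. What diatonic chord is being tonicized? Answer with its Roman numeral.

IV

The chord is a dominant seventh chord on G.
A dominant resolves down a perfect fifth: G → C. In G major, C is scale degree 4, i.e. IV.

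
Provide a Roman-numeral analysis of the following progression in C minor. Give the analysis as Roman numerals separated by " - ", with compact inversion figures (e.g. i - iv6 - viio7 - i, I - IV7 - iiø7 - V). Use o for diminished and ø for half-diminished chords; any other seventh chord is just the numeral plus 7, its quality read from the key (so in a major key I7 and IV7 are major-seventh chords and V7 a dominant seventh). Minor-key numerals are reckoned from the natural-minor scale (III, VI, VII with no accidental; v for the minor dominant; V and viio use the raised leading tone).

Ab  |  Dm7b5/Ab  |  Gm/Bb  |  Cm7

Ab: root Ab is the submediant; major triad there is VI.
Dm7b5/Ab: half-diminished seventh chord on D = scale degree 2 → iiø43.
Gm/Bb: minor triad on G = scale degree 5 → v6.
Cm7 has root C, degree 1 in C minor, so i7.

VI - iiø43 - v6 - i7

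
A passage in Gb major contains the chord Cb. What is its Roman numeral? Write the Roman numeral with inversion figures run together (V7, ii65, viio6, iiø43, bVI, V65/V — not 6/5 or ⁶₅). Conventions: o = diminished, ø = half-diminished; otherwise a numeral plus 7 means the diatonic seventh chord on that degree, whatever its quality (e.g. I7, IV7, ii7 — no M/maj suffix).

IV

Stacked in thirds the chord is Cb-Eb-Gb: a major triad on Cb.
Cb is scale degree 4 in Gb major, and a major triad on that degree is written IV.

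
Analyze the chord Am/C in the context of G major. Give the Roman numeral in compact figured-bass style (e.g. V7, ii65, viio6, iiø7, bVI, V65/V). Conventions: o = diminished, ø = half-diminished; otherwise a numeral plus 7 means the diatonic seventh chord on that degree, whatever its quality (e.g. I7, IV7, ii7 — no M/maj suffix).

ii6

Stacked in thirds the chord is A-C-E: a minor triad on A.
In G major, A is the supertonic; the diatonic minor triad there is ii.
With C in the bass the chord is in first inversion, so the figured bass is 6.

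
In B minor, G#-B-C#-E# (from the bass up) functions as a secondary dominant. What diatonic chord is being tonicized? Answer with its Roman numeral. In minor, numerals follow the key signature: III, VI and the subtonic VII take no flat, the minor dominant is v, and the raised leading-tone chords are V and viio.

The chord is a dominant seventh chord on C#.
A dominant resolves down a perfect fifth: C# → F#. In B minor, F# is scale degree 5, i.e. V.

V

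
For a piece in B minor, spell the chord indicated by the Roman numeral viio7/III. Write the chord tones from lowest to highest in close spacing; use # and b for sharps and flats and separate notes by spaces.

C# E G Bb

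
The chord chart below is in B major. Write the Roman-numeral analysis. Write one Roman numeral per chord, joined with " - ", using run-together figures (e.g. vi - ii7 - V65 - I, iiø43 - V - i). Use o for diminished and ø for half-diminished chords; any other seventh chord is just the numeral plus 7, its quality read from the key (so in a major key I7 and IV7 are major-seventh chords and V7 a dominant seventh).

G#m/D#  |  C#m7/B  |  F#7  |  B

G#m/D#: minor triad on G# = scale degree 6 → vi64.
C#m7/B has root C#, degree 2 in B major, so ii42.
F#7: dominant seventh chord on F# = scale degree 5 → V7.
B has root B, degree 1 in B major, so I.

vi64 - ii42 - V7 - I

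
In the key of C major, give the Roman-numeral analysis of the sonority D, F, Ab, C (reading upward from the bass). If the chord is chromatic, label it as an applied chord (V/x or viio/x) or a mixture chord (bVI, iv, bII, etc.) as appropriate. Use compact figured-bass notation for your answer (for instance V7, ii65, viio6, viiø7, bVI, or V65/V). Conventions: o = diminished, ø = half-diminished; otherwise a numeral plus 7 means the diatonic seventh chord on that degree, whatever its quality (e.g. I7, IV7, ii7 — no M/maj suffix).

iiø7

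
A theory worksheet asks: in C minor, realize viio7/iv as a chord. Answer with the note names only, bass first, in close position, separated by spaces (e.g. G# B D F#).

E G Bb Db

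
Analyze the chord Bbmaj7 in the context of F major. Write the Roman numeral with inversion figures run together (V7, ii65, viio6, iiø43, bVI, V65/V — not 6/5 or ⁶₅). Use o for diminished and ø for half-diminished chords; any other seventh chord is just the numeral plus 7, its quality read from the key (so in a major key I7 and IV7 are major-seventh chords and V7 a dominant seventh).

Stacked in thirds the chord is Bb-D-F-A: a major seventh chord on Bb.
Bb is scale degree 4 in F major, and a major seventh chord on that degree is written IV7.

IV7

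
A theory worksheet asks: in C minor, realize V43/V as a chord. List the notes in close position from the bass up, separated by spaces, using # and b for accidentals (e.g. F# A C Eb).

V43/V is a secondary dominant — the dominant seventh of V. V in C minor is G, so the applied chord's root is D, a perfect fifth above.
Building a dominant seventh chord on D gives D-F#-A-C.
The figured bass 43 indicates second inversion, placing the fifth (A) in the bass: A-C-D-F#.

A C D F#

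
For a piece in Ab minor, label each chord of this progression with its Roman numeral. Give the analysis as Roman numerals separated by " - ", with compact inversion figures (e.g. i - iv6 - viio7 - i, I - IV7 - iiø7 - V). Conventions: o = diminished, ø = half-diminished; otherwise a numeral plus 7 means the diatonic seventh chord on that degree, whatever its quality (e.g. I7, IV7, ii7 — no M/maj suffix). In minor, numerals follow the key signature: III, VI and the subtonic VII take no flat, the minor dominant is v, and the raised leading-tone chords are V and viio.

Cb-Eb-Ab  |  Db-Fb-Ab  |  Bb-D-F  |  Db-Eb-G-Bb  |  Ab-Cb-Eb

Cb-Eb-Ab has root Ab, degree 1 in Ab minor, so i6.
Db-Fb-Ab: minor triad on Db = scale degree 4 → iv.
Bb-D-F: a major triad on Bb, the applied dominant of V → V/V.
Db-Eb-G-Bb has root Eb, degree 5 in Ab minor, so V42.
Ab-Cb-Eb has root Ab, degree 1 in Ab minor, so i.

i6 - iv - V/V - V42 - i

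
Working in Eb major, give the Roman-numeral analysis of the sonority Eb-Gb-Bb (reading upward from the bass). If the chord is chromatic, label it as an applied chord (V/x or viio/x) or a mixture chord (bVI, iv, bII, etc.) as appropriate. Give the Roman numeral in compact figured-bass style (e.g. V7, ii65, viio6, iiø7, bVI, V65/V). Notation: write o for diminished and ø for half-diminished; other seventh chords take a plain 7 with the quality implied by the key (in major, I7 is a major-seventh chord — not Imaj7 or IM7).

The pitches Eb-Gb-Bb form a minor triad rooted on Eb.
Eb is the first degree of Eb major. This is the minor tonic, borrowed from the parallel minor.

i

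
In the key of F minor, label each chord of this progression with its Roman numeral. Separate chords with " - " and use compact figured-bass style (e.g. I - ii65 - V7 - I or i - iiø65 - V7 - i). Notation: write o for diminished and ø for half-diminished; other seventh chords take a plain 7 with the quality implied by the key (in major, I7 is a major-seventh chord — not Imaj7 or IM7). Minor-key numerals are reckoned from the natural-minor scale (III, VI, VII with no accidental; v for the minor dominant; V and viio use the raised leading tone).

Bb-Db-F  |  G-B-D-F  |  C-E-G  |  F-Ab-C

Bb-Db-F has root Bb, degree 4 in F minor, so iv.
G-B-D-F: chromatic; G is V of V, so V7/V.
C-E-G has root C, degree 5 in F minor, so V.
F-Ab-C: root F is the tonic; minor triad there is i.

iv - V7/V - V - i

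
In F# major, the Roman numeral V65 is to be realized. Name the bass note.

E#

V in F# major has root C#; the chord is C#-E#-G#-B.
The figure 65 means first inversion — the third is in the bass.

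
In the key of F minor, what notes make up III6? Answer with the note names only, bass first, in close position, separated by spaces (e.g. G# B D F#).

C Eb Ab

The numeral's case and figure indicate a major triad. In F minor its root, the mediant, is Ab.
That chord is spelled Ab-C-Eb.
With the 6 figure the chord is in first inversion; from the bass C upward in close position it reads C-Eb-Ab.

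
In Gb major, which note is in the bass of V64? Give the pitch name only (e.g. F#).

Ab

V in Gb major has root Db; the chord is Db-F-Ab.
The figure 64 means second inversion — the fifth is in the bass.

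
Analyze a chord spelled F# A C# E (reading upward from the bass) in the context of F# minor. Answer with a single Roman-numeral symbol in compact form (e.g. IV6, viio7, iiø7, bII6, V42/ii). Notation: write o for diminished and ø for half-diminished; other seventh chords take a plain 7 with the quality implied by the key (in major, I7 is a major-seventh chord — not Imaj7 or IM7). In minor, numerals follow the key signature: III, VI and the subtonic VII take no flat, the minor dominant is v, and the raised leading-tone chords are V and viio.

i7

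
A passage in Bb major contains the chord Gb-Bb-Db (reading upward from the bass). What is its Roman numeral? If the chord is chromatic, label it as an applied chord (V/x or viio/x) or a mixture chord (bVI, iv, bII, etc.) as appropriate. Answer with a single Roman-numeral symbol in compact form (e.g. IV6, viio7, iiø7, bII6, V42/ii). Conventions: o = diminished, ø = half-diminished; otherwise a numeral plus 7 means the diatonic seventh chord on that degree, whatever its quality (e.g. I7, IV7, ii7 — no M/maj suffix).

Stacked in thirds the chord is Gb-Bb-Db: a major triad on Gb.
Gb is the lowered sixth degree of Bb major (diatonic 6 would be G). This is a major triad on the lowered sixth degree, borrowed from the parallel minor.

bVI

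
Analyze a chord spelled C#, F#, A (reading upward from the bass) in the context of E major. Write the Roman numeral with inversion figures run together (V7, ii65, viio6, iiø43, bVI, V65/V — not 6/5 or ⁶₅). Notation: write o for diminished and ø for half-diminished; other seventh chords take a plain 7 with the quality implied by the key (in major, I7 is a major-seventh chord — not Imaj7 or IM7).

The pitches F#-A-C# form a minor triad rooted on F#.
F# is scale degree 2 in E major, and a minor triad on that degree is written ii.
With C# in the bass the chord is in second inversion, so the figured bass is 64.

ii64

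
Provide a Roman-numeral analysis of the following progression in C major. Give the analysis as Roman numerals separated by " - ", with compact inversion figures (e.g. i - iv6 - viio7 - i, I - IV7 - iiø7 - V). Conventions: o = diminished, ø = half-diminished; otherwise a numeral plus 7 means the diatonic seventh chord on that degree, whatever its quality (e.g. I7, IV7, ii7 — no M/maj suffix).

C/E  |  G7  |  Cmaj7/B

C/E: root C is the tonic; major triad there is I6.
G7: dominant seventh chord on G = scale degree 5 → V7.
Cmaj7/B has root C, degree 1 in C major, so I42.

I6 - V7 - I42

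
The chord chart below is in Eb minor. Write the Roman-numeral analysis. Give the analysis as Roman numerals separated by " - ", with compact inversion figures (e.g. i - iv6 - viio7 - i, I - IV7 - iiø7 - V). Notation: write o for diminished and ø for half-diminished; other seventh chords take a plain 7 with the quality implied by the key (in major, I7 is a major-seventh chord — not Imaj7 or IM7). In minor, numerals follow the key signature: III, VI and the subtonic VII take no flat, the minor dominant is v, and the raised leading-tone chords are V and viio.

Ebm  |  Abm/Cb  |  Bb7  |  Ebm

i - iv6 - V7 - i

Ebm has root Eb, degree 1 in Eb minor, so i.
Abm/Cb: minor triad on Ab = scale degree 4 → iv6.
Bb7 has root Bb, degree 5 in Eb minor, so V7.
Ebm: root Eb is the tonic; minor triad there is i.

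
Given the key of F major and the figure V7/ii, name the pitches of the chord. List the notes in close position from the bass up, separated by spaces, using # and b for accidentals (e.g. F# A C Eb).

D F# A C

V7/ii is a secondary dominant — the dominant seventh of ii. ii in F major is G, so the applied chord's root is D, a perfect fifth above.
Building a dominant seventh chord on D gives D-F#-A-C.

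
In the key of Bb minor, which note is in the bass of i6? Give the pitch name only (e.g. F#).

Db

i in Bb minor has root Bb; the chord is Bb-Db-F.
The figure 6 means first inversion — the third is in the bass.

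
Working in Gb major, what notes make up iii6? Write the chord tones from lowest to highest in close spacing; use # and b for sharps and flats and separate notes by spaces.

Db F Bb

The numeral's case and figure indicate a minor triad. In Gb major its root, the third degree, is Bb.
Stacking thirds from Bb gives Bb-Db-F.
With the 6 figure the chord is in first inversion; from the bass Db upward in close position it reads Db-F-Bb.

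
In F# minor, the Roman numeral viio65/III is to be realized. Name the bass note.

B

The applied chord viio65/III is rooted on G#: G#-B-D-F.
The figure 65 means first inversion — the third is in the bass.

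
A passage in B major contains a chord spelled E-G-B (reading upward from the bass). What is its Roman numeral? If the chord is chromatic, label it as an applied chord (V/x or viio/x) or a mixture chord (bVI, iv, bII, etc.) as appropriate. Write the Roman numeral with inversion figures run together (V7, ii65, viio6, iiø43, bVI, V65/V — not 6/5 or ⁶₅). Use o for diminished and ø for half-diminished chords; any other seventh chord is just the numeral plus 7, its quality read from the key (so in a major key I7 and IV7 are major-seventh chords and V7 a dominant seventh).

iv

Stacked in thirds the chord is E-G-B: a minor triad on E.
E is the fourth degree of B major. This is the minor subdominant, borrowed from the parallel minor.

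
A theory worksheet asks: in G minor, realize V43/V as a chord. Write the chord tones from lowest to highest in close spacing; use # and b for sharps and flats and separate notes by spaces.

E G A C#

V43/V is a secondary dominant — the dominant seventh of V. V in G minor is D, so the applied chord's root is A, a perfect fifth above.
Building a dominant seventh chord on A gives A-C#-E-G.
With the 43 figure the chord is in second inversion; from the bass E upward in close position it reads E-G-A-C#.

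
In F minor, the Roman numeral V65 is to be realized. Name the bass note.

E

V in F minor has root C; the chord is C-E-G-Bb.
The figure 65 means first inversion — the third is in the bass.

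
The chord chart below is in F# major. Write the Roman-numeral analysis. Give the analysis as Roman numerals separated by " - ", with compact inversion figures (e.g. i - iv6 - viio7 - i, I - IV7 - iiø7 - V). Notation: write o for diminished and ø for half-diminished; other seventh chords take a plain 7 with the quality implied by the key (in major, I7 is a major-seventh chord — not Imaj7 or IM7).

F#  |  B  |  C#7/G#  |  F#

I - IV - V43 - I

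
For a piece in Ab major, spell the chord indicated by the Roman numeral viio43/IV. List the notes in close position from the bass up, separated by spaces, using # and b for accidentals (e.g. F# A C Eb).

Gb Bbb C Eb

viio43/IV is a secondary leading-tone chord. The target IV is Db in Ab major; the applied chord is rooted a semitone below, on C.
Building a fully diminished seventh chord on C gives C-Eb-Gb-Bbb.
The figured bass 43 indicates second inversion, placing the fifth (Gb) in the bass: Gb-Bbb-C-Eb.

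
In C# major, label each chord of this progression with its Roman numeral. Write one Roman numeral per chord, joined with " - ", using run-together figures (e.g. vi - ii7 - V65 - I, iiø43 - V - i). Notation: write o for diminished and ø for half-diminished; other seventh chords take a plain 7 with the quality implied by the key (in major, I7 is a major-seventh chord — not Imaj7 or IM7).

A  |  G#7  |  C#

bVI - V7 - I

A: major triad on A — chromatic; bVI (borrowed from the parallel minor).
G#7: root G# is the dominant; dominant seventh chord there is V7.
C#: root C# is the tonic; major triad there is I.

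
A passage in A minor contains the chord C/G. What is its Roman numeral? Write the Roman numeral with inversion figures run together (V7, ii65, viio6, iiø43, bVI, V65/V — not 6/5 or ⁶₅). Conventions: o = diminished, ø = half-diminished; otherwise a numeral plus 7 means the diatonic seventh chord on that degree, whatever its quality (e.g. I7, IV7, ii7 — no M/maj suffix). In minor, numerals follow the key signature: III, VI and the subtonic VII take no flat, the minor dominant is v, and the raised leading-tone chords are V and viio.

III64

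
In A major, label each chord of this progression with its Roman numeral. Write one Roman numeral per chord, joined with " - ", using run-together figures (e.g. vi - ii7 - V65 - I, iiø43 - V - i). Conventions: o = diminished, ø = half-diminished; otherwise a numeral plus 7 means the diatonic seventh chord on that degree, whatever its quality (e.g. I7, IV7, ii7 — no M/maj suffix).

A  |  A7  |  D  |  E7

I - V7/IV - IV - V7

A: major triad on A = scale degree 1 → I.
A7: a dominant seventh chord on A, the applied dominant of IV → V7/IV.
D: major triad on D = scale degree 4 → IV.
E7 has root E, degree 5 in A major, so V7.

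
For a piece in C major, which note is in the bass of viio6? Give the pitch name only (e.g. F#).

viio in C major has root B; the chord is B-D-F.
The figure 6 means first inversion — the third is in the bass.

D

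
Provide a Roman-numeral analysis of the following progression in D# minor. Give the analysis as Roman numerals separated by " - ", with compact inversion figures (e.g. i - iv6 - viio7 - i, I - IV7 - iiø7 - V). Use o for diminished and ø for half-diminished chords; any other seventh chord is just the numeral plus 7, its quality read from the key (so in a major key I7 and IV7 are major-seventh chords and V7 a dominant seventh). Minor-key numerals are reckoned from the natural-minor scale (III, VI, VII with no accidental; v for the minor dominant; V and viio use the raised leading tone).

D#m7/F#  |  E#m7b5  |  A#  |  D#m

D#m7/F# has root D#, degree 1 in D# minor, so i65.
E#m7b5: half-diminished seventh chord on E# = scale degree 2 → iiø7.
A#: root A# is the dominant; major triad there is V.
D#m: root D# is the tonic; minor triad there is i.

i65 - iiø7 - V - i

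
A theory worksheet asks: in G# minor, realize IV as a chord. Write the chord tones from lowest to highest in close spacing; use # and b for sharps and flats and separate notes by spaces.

C# E# G#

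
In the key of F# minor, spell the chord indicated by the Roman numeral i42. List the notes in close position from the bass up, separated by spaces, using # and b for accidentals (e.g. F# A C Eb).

The numeral's case and figure indicate a minor seventh chord. In F# minor its root, the tonic, is F#.
Stacking thirds from F# gives F#-A-C#-E.
The figured bass 42 indicates third inversion, placing the seventh (E) in the bass: E-F#-A-C#.

E F# A C#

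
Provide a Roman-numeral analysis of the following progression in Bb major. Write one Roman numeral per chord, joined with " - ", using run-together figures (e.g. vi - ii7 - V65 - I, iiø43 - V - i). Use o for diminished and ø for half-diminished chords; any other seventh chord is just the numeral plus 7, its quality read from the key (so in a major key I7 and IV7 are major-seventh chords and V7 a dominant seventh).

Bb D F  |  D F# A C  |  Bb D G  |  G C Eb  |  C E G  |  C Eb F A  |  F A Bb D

I - V7/vi - vi6 - ii64 - V/V - V43 - I43

Bb-D-F: root Bb is the tonic; major triad there is I.
D-F#-A-C: a dominant seventh chord on D, the applied dominant of vi → V7/vi.
Bb-D-G: root G is the submediant; minor triad there is vi6.
G-C-Eb has root C, degree 2 in Bb major, so ii64.
C-E-G is the secondary dominant of V (major triad on C): V/V.
C-Eb-F-A: dominant seventh chord on F = scale degree 5 → V43.
F-A-Bb-D: major seventh chord on Bb = scale degree 1 → I43.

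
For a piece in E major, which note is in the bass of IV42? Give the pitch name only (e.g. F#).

G#

IV in E major has root A; the chord is A-C#-E-G#.
The figure 42 means third inversion — the seventh is in the bass.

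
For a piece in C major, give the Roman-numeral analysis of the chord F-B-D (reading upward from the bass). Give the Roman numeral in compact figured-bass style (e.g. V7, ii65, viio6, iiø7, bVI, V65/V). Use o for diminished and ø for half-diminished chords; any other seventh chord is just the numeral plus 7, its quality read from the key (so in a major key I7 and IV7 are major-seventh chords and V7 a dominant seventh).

viio64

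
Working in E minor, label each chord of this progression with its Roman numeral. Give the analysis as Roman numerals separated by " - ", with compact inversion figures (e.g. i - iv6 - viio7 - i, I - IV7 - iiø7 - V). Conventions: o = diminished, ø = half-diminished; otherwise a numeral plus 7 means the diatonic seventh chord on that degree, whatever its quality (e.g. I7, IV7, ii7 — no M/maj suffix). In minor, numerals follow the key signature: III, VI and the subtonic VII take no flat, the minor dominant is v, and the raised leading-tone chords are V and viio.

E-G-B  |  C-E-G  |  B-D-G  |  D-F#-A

i - VI - III6 - VII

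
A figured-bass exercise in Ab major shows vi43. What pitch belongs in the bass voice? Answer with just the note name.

C

vi in Ab major has root F; the chord is F-Ab-C-Eb.
The figure 43 means second inversion — the fifth is in the bass.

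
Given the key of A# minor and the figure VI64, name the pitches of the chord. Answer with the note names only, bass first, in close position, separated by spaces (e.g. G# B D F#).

The numeral's case and figure indicate a major triad. In A# minor its root, the sixth degree, is F#.
Stacking thirds from F# gives F#-A#-C#.
With the 64 figure the chord is in second inversion; from the bass C# upward in close position it reads C#-F#-A#.

C# F# A#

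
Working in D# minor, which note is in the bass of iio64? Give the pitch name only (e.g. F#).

B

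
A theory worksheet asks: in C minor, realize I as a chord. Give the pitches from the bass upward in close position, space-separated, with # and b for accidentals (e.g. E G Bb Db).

I is the major tonic (Picardy third), borrowed from the parallel major. In C minor that root is C.
So the chord is C-E-G, a major triad.

C E G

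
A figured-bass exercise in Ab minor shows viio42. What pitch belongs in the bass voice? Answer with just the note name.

Fb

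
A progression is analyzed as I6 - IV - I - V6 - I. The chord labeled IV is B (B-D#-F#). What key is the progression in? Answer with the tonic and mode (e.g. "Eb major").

F# major

The anchor chord is a major triad on B, labeled IV.
Counting down 3 scale steps from B places the tonic on F#; a major triad on degree 4 is diatonic only in major.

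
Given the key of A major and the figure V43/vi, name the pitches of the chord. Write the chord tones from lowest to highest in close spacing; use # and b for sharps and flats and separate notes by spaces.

The slash means an applied dominant: we want the dominant of vi. In A major, vi is F# minor, and its dominant is built on C#.
Building a dominant seventh chord on C# gives C#-E#-G#-B.
With the 43 figure the chord is in second inversion; from the bass G# upward in close position it reads G#-B-C#-E#.

G# B C# E#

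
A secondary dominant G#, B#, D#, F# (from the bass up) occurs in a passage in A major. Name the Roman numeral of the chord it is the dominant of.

iii

The chord is a dominant seventh chord on G#.
A dominant resolves down a perfect fifth: G# → C#. In A major, C# is scale degree 3, i.e. iii.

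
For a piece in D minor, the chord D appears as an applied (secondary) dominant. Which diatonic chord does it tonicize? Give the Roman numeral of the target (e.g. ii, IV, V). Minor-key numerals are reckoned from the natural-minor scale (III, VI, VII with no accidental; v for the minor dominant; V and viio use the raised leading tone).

The chord is a major triad on D.
A dominant resolves down a perfect fifth: D → G. In D minor, G is scale degree 4, i.e. iv.

iv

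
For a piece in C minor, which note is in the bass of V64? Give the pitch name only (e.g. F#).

V in C minor has root G; the chord is G-B-D.
The figure 64 means second inversion — the fifth is in the bass.

D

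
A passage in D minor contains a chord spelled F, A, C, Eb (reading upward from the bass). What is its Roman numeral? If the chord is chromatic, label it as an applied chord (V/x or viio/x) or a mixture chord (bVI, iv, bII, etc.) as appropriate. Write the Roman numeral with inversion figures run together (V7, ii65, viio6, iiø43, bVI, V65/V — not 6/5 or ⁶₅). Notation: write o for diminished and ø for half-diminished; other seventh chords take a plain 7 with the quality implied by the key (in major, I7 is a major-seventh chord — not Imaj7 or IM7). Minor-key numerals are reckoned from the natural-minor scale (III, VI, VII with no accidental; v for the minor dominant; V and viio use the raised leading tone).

Stacked in thirds the chord is F-A-C-Eb: a dominant seventh chord on F.
F is not a diatonic chord root with this quality in D minor, but it lies a perfect fifth above Bb (VI), so the chord functions as an applied dominant of VI.

V7/VI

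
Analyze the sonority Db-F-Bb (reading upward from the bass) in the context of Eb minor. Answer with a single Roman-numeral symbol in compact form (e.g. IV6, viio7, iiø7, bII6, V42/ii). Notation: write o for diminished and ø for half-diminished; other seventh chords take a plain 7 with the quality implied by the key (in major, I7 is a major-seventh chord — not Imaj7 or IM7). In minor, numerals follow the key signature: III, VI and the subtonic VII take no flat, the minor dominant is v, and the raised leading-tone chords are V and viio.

v6

Stacked in thirds the chord is Bb-Db-F: a minor triad on Bb.
In Eb minor, Bb is the dominant; the diatonic minor triad there is v.
With Db in the bass the chord is in first inversion, so the figured bass is 6.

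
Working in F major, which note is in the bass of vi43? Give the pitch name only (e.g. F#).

vi in F major has root D; the chord is D-F-A-C.
The figure 43 means second inversion — the fifth is in the bass.

A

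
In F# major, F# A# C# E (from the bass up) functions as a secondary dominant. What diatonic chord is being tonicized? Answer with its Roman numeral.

IV

The chord is a dominant seventh chord on F#.
A dominant resolves down a perfect fifth: F# → B. In F# major, B is scale degree 4, i.e. IV.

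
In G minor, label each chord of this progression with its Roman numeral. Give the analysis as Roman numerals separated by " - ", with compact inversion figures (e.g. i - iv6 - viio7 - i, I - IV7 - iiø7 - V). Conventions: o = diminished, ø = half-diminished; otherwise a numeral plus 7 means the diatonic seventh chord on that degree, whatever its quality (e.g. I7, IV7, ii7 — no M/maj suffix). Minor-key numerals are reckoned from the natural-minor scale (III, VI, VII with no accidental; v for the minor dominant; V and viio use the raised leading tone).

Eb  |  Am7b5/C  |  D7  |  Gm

VI - iiø65 - V7 - i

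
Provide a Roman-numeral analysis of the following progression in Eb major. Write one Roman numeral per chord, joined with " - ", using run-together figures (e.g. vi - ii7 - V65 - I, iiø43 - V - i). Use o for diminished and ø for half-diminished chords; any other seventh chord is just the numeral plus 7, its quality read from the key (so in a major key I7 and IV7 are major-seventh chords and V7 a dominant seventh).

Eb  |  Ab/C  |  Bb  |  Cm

I - IV6 - V - vi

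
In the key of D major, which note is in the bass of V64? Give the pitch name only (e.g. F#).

E

V in D major has root A; the chord is A-C#-E.
The figure 64 means second inversion — the fifth is in the bass.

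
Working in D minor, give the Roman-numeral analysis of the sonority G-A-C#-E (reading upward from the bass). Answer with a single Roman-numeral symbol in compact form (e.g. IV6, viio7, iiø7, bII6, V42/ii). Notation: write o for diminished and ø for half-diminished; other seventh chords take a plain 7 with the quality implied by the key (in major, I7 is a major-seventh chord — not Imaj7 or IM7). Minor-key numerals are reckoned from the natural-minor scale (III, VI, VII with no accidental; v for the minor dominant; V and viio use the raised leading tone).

V42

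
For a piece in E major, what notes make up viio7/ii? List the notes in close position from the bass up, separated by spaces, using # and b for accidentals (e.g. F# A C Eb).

E# G# B D

The slash marks an applied leading-tone chord: viio of ii. In E major, ii is F#, so the leading tone to it is E#, a half step below.
Building a fully diminished seventh chord on E# gives E#-G#-B-D.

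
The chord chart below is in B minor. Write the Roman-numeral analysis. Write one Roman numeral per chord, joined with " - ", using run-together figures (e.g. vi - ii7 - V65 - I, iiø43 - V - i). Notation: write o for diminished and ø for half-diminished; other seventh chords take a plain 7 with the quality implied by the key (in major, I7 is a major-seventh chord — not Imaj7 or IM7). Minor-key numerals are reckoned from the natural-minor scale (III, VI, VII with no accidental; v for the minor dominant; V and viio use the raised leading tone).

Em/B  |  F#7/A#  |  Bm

Em/B: minor triad on E = scale degree 4 → iv64.
F#7/A#: root F# is the dominant; dominant seventh chord there is V65.
Bm: minor triad on B = scale degree 1 → i.

iv64 - V65 - i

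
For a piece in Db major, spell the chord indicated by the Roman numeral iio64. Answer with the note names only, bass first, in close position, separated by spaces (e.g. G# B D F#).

Scale degree 2 in Db major is Eb; here the chord built on it is altered to a diminished triad. iio64 is the diminished supertonic triad, borrowed from the parallel minor.
So the chord is Eb-Gb-Bbb.
With the 64 figure the chord is in second inversion; from the bass Bbb upward in close position it reads Bbb-Eb-Gb.

Bbb Eb Gb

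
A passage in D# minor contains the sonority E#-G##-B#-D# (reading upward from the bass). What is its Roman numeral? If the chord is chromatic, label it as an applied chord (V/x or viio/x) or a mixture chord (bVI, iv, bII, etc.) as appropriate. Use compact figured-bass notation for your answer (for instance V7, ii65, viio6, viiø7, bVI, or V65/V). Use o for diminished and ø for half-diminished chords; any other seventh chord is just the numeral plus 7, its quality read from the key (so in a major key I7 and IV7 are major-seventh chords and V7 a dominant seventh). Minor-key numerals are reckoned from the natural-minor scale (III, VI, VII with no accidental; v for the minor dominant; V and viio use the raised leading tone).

V7/V

Stacked in thirds the chord is E#-G##-B#-D#: a dominant seventh chord on E#.
E# is not a diatonic chord root with this quality in D# minor, but it lies a perfect fifth above A# (V), so the chord functions as an applied dominant of V.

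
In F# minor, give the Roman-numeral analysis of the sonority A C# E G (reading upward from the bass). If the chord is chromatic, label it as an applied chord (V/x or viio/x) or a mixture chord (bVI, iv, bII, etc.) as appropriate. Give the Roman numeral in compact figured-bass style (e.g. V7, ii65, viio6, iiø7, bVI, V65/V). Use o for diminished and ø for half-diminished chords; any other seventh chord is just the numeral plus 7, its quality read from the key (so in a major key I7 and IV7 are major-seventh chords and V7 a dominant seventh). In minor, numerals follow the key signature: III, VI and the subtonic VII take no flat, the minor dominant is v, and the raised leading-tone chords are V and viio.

V7/VI

Stacked in thirds the chord is A-C#-E-G: a dominant seventh chord on A.
A is not a diatonic chord root with this quality in F# minor, but it lies a perfect fifth above D (VI), so the chord functions as an applied dominant of VI.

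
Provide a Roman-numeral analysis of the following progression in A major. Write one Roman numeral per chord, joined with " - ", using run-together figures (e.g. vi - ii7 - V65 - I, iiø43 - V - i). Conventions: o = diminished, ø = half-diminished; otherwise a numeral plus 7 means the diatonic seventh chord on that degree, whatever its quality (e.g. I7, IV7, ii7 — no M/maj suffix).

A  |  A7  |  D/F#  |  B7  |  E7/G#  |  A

I - V7/IV - IV6 - V7/V - V65 - I

A: major triad on A = scale degree 1 → I.
A7 is the secondary dominant of IV (dominant seventh chord on A): V7/IV.
D/F# has root D, degree 4 in A major, so IV6.
B7: chromatic; B is V of V, so V7/V.
E7/G# has root E, degree 5 in A major, so V65.
A has root A, degree 1 in A major, so I.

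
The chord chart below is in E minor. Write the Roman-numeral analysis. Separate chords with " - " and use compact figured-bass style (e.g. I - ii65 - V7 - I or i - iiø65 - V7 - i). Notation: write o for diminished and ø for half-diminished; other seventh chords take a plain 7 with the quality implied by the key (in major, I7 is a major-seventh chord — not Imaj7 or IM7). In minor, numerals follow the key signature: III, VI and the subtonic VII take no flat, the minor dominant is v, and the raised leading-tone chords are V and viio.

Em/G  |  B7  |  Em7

Em/G has root E, degree 1 in E minor, so i6.
B7 has root B, degree 5 in E minor, so V7.
Em7: root E is the tonic; minor seventh chord there is i7.

i6 - V7 - i7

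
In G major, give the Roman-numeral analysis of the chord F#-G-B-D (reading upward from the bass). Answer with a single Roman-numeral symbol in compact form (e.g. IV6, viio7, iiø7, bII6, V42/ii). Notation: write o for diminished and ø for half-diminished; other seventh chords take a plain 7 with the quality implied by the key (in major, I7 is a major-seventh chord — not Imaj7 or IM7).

I42

The pitches G-B-D-F# form a major seventh chord rooted on G.
In G major, G is the tonic; the diatonic major seventh chord there is I7.
With F# in the bass the chord is in third inversion, so the figured bass is 42.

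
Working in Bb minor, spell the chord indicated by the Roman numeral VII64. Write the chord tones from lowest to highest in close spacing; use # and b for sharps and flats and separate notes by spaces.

Eb Ab C

The numeral's case and figure indicate a major triad. In Bb minor its root, the seventh degree, is Ab.
That chord is spelled Ab-C-Eb.
The figured bass 64 indicates second inversion, placing the fifth (Eb) in the bass: Eb-Ab-C.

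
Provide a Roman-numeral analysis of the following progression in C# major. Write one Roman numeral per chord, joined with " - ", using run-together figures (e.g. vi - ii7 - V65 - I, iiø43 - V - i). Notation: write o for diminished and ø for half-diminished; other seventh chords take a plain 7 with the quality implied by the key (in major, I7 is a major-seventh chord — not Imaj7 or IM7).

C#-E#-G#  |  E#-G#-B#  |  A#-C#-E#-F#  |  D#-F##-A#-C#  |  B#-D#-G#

I - iii - IV65 - V7/V - V6

C#-E#-G#: major triad on C# = scale degree 1 → I.
E#-G#-B#: root E# is the mediant; minor triad there is iii.
A#-C#-E#-F#: major seventh chord on F# = scale degree 4 → IV65.
D#-F##-A#-C#: chromatic; D# is V of V, so V7/V.
B#-D#-G#: root G# is the dominant; major triad there is V6.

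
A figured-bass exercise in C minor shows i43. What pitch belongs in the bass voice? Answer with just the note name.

G

i in C minor has root C; the chord is C-Eb-G-Bb.
The figure 43 means second inversion — the fifth is in the bass.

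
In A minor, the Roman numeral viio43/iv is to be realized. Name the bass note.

G

The applied chord viio43/iv is rooted on C#: C#-E-G-Bb.
The figure 43 means second inversion — the fifth is in the bass.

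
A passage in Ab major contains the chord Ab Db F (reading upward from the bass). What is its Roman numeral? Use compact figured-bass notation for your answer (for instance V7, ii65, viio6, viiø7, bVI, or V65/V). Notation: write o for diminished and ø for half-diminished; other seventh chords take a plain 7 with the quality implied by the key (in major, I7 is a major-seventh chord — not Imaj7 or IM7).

IV64

The pitches Db-F-Ab form a major triad rooted on Db.
In Ab major, Db is the subdominant; the diatonic major triad there is IV.
With Ab in the bass the chord is in second inversion, so the figured bass is 64.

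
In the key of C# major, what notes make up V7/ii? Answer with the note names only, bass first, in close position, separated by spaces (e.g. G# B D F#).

A# C## E# G#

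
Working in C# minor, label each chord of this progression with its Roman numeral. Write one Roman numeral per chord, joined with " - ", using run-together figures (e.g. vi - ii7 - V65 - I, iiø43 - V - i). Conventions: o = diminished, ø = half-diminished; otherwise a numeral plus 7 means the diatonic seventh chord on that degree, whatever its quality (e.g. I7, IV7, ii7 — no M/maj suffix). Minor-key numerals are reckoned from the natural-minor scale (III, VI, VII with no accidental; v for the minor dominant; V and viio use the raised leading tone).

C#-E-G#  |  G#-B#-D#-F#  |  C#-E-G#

i - V7 - i

C#-E-G# has root C#, degree 1 in C# minor, so i.
G#-B#-D#-F#: root G# is the dominant; dominant seventh chord there is V7.
C#-E-G#: root C# is the tonic; minor triad there is i.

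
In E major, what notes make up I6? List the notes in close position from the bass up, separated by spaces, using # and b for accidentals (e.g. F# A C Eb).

G# B E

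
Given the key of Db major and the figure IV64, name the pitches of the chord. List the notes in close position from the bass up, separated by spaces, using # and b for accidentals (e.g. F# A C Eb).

Db Gb Bb

The numeral's case and figure indicate a major triad. In Db major its root, the subdominant, is Gb.
Stacking thirds from Gb gives Gb-Bb-Db.
With the 64 figure the chord is in second inversion; from the bass Db upward in close position it reads Db-Gb-Bb.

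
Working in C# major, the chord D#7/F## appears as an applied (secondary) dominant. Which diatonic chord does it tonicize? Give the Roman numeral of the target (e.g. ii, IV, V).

The chord is a dominant seventh chord on D#.
A dominant resolves down a perfect fifth: D# → G#. In C# major, G# is scale degree 5, i.e. V.

V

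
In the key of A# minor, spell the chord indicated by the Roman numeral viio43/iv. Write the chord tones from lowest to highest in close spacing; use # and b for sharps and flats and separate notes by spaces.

G# B C## E#

viio43/iv is a secondary leading-tone chord. The target iv is D# in A# minor; the applied chord is rooted a semitone below, on C##.
Building a fully diminished seventh chord on C## gives C##-E#-G#-B.
With the 43 figure the chord is in second inversion; from the bass G# upward in close position it reads G#-B-C##-E#.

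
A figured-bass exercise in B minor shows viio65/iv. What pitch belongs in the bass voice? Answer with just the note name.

The applied chord viio65/iv is rooted on D#: D#-F#-A-C.
The figure 65 means first inversion — the third is in the bass.

F#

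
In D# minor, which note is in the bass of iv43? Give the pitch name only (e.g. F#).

D#

iv in D# minor has root G#; the chord is G#-B-D#-F#.
The figure 43 means second inversion — the fifth is in the bass.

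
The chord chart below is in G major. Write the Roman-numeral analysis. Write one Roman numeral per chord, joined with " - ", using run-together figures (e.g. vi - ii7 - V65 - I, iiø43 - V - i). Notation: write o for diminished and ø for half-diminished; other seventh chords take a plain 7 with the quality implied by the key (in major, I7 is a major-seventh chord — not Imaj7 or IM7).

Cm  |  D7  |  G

iv - V7 - I

Cm is non-diatonic — iv, a mixture chord from G minor.
D7 has root D, degree 5 in G major, so V7.
G: major triad on G = scale degree 1 → I.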